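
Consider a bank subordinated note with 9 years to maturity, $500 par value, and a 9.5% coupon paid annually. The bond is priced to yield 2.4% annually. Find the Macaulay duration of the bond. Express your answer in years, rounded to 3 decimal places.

Periodic yield y = 0.024. Discount each cash flow and weight by its year:
  t   CF        PV=CF/(1+0.024)^t    t·PV
  1        47.50        46.3867        46.3867
  2        47.50        45.2995        90.5991
  3        47.50        44.2378       132.7135
  4        47.50        43.2010       172.8040
  5        47.50        42.1885       210.9424
  6        47.50        41.1997       247.1981
  7        47.50        40.2341       281.6385
  8        47.50        39.2911       314.3286
  9       547.50       442.2670     3,980.4028
  Σ                    784.3053     5,477.0136
Price P = Σ PV = 784.3053.
Macaulay duration = Σ(t·PV) / P = 5,477.0136 / 784.3053 = 6.98327 years.

6.983 years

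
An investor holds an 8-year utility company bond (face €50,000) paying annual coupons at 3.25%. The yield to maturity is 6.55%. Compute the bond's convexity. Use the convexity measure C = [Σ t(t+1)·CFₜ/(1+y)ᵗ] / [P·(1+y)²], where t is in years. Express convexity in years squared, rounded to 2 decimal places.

With y = 0.0655:
  t   CF        PV=CF/(1+0.0655)^t    t·PV        t(t+1)·PV
  1     1,625.00     1,525.1056     1,525.1056       3,050.2112
  2     1,625.00     1,431.3520     2,862.7041       8,588.1122
  3     1,625.00     1,343.3618     4,030.0855      16,120.3419
  4     1,625.00     1,260.7807     5,043.1228      25,215.6138
  5     1,625.00     1,183.2761     5,916.3805      35,498.2832
  6     1,625.00     1,110.5360     6,663.2160      46,642.5119
  7     1,625.00     1,042.2675     7,295.8724      58,366.9788
  8    51,625.00    31,076.5238   248,612.1900   2,237,509.7101
  Σ                 39,973.2035   281,948.6768   2,430,991.7631
P = 39,973.2035.
Convexity = Σ t(t+1)·PV / [P·(1+y)²] = 2,430,991.7631 / (39,973.2035 × 1.135290) = 53.56827.

53.57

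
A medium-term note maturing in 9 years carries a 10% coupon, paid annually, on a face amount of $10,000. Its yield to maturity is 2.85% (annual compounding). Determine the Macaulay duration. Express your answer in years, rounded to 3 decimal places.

6.896 years

Periodic yield y = 0.0285. Discount each cash flow and weight by its year:
  t   CF        PV=CF/(1+0.0285)^t    t·PV
  1     1,000.00       972.2897       972.2897
  2     1,000.00       945.3473     1,890.6947
  3     1,000.00       919.1515     2,757.4546
  4     1,000.00       893.6816     3,574.7264
  5     1,000.00       868.9175     4,344.5873
  6     1,000.00       844.8395     5,069.0372
  7     1,000.00       821.4288     5,750.0016
  8     1,000.00       798.6668     6,389.3344
  9    11,000.00     8,541.8909    76,877.0182
  Σ                 15,606.2137   107,625.1441
Price P = Σ PV = 15,606.2137.
Macaulay duration = Σ(t·PV) / P = 107,625.1441 / 15,606.2137 = 6.89630 years.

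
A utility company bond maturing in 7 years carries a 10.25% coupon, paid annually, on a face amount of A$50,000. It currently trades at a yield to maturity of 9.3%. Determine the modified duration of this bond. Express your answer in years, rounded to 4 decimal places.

4.9083 years

Periodic yield y = 0.093. First find Macaulay duration:
  t   CF        PV=CF/(1+0.093)^t    t·PV
  1     5,125.00     4,688.9296     4,688.9296
  2     5,125.00     4,289.9630     8,579.9260
  3     5,125.00     3,924.9433    11,774.8298
  4     5,125.00     3,590.9819    14,363.9278
  5     5,125.00     3,285.4364    16,427.1818
  6     5,125.00     3,005.8887    18,035.3323
  7    55,125.00    29,580.6334   207,064.4336
  Σ                 52,366.7762   280,934.5609
P = 52,366.7762; Macaulay duration = 280,934.5609 / 52,366.7762 = 5.36475 years.
Modified duration = D_Mac / (1 + y) = 5.36475 / 1.093 = 4.90828 years.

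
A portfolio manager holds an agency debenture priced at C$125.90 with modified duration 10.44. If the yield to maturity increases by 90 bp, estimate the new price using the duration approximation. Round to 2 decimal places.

C$114.07

Duration approximation: ΔP/P ≈ -D_mod · Δy = -10.44 × (+0.009) = -0.093960.
New price ≈ 125.90 × (1 - 0.093960) = 114.070436.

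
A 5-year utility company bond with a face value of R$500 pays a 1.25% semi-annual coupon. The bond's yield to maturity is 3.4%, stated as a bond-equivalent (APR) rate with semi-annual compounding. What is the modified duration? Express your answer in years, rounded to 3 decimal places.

4.772 years

Periodic yield y = 0.017. First find Macaulay duration:
  t   CF        PV=CF/(1+0.017)^t    t·PV
  1        3.125         3.0728         3.0728
  2        3.125         3.0214         6.0428
  3        3.125         2.9709         8.9127
  4        3.125         2.9212        11.6849
  5        3.125         2.8724        14.3620
  6        3.125         2.8244        16.9463
  7        3.125         2.7772        19.4402
  8        3.125         2.7308        21.8460
  9        3.125         2.6851        24.1660
  10     503.125       425.0758     4,250.7579
  Σ                    450.9519     4,377.2316
P = 450.9519; Macaulay duration = 4,377.2316 / 450.9519 = 9.70665 half-year periods = 4.85332 years.
Modified duration = D_Mac / (1 + y) = 4.85332 / 1.017 = 4.77220 years.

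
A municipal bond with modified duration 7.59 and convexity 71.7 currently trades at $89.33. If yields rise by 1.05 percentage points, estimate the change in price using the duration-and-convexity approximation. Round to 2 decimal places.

-$6.77

Duration effect: -D_mod·Δy = -7.59 × (+0.0105) = -0.079695
Convexity effect: ½·C·(Δy)² = 0.5 × 71.7 × (0.0105)² = +0.0039524625
ΔP/P ≈ -0.079695 + 0.0039524625 = -0.0757425375
ΔP ≈ 89.33 × (-0.0757425375) = -6.766080874875.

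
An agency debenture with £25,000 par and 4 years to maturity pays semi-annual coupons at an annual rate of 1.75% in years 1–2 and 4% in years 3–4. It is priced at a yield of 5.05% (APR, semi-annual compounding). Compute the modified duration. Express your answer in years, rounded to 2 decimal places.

3.75 years

Periodic yield y = 0.02525. First find Macaulay duration:
  t   CF        PV=CF/(1+0.02525)^t    t·PV
  1       218.75       213.3626       213.3626
  2       218.75       208.1079       416.2157
  3       218.75       202.9826       608.9477
  4       218.75       197.9835       791.9339
  5       500.00       441.3886     2,206.9430
  6       500.00       430.5180     2,583.1081
  7       500.00       419.9152     2,939.4062
  8    25,500.00    20,888.2452   167,105.9616
  Σ                 23,002.5035   176,865.8788
P = 23,002.5035; Macaulay duration = 176,865.8788 / 23,002.5035 = 7.68898 half-year periods = 3.84449 years.
Modified duration = D_Mac / (1 + y) = 3.84449 / 1.02525 = 3.74981 years.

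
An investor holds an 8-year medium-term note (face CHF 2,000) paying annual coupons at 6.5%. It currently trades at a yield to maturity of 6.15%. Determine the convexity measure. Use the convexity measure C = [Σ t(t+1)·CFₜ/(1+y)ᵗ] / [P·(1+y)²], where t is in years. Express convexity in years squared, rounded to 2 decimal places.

With y = 0.0615:
  t   CF        PV=CF/(1+0.0615)^t    t·PV        t(t+1)·PV
  1       130.00       122.4682       122.4682         244.9364
  2       130.00       115.3728       230.7456         692.2367
  3       130.00       108.6884       326.0653       1,304.2613
  4       130.00       102.3914       409.5655       2,047.8274
  5       130.00        96.4591       482.2957       2,893.7740
  6       130.00        90.8706       545.2236       3,816.5649
  7       130.00        85.6058       599.2408       4,793.9267
  8     2,130.00     1,321.3553    10,570.8425      95,137.5826
  Σ                  2,043.2117    13,286.4471     110,931.1100
P = 2,043.2117.
Convexity = Σ t(t+1)·PV / [P·(1+y)²] = 110,931.1100 / (2,043.2117 × 1.126782) = 48.18368.

48.18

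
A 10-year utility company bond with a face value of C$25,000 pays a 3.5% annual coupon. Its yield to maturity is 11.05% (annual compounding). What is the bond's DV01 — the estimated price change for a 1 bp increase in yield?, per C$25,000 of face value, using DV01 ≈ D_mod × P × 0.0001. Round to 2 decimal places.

C$10.05

Periodic yield y = 0.1105.
  t   CF        PV=CF/(1+0.1105)^t    t·PV
  1       875.00       787.9334       787.9334
  2       875.00       709.5303     1,419.0605
  3       875.00       638.9287     1,916.7860
  4       875.00       575.3522     2,301.4089
  5       875.00       518.1020     2,590.5098
  6       875.00       466.5484     2,799.2902
  7       875.00       420.1246     2,940.8722
  8       875.00       378.3202     3,026.5617
  9       875.00       340.6756     3,066.0801
  10   25,875.00     9,071.8264    90,718.2637
  Σ                 13,907.3416   111,566.7666
P = 13,907.3416; D_Mac = 8.02215 yrs; D_mod = 7.22391 yrs.
DV01 ≈ 7.22391 × 13,907.3416 × 0.0001 = 10.046535.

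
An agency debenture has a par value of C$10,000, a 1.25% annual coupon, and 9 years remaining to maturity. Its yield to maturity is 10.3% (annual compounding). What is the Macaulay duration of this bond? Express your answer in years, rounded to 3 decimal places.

8.319 years

Periodic yield y = 0.103. Discount each cash flow and weight by its year:
  t   CF        PV=CF/(1+0.103)^t    t·PV
  1       125.00       113.3273       113.3273
  2       125.00       102.7446       205.4892
  3       125.00        93.1501       279.4504
  4       125.00        84.4516       337.8065
  5       125.00        76.5654       382.8269
  6       125.00        69.4156       416.4935
  7       125.00        62.9334       440.5340
  8       125.00        57.0566       456.4528
  9    10,125.00     4,190.0135    37,710.1213
  Σ                  4,849.6581    40,342.5019
Price P = Σ PV = 4,849.6581.
Macaulay duration = Σ(t·PV) / P = 40,342.5019 / 4,849.6581 = 8.31863 years.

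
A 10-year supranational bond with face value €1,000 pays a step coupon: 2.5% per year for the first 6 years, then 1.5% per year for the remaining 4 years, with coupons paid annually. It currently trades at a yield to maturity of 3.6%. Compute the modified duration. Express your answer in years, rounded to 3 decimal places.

8.615 years

Periodic yield y = 0.036. First find Macaulay duration:
  t   CF        PV=CF/(1+0.036)^t    t·PV
  1        25.00        24.1313        24.1313
  2        25.00        23.2927        46.5855
  3        25.00        22.4833        67.4500
  4        25.00        21.7021        86.8082
  5        25.00        20.9479       104.7397
  6        25.00        20.2200       121.3201
  7        15.00        11.7104        81.9730
  8        15.00        11.3035        90.4281
  9        15.00        10.9107        98.1965
  10    1,015.00       712.6372     7,126.3720
  Σ                    879.3392     7,848.0043
P = 879.3392; Macaulay duration = 7,848.0043 / 879.3392 = 8.92489 years.
Modified duration = D_Mac / (1 + y) = 8.92489 / 1.036 = 8.61476 years.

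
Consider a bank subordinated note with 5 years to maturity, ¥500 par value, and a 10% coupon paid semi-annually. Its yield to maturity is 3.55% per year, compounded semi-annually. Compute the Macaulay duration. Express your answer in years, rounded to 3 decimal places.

4.184 years

Periodic yield y = 0.01775. Discount each cash flow and weight by its period:
  t   CF        PV=CF/(1+0.01775)^t    t·PV
  1        25.00        24.5640        24.5640
  2        25.00        24.1356        48.2712
  3        25.00        23.7146        71.1439
  4        25.00        23.3011        93.2042
  5        25.00        22.8947       114.4734
  6        25.00        22.4954       134.9723
  7        25.00        22.1031       154.7214
  8        25.00        21.7176       173.7405
  9        25.00        21.3388       192.0492
  10      525.00       440.2995     4,402.9950
  Σ                    646.5642     5,410.1351
Price P = Σ PV = 646.5642.
Macaulay duration = Σ(t·PV) / P = 5,410.1351 / 646.5642 = 8.36751 half-year periods.
In years: 8.36751 / 2 = 4.18376 years.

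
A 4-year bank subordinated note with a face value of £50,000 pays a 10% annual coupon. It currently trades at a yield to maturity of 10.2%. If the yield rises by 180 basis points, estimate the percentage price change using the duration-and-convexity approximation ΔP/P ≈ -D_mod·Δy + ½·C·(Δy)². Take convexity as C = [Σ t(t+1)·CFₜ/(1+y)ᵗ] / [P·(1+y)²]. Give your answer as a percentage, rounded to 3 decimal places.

-5.471%

With y = 0.102:
  t   CF        PV=CF/(1+0.102)^t    t·PV        t(t+1)·PV
  1     5,000.00     4,537.2051     4,537.2051       9,074.4102
  2     5,000.00     4,117.2460     8,234.4920      24,703.4759
  3     5,000.00     3,736.1579    11,208.4737      44,833.8946
  4    55,000.00    37,293.7720   149,175.0880     745,875.4401
  Σ                 49,684.3810   173,155.2587     824,487.2208
P = 49,684.3810; D_Mac = 3.48510 yrs; D_mod = 3.16253 yrs; C = 13.66472.
Duration effect: -3.16253 × (+0.018) = -0.056925
Convexity effect: 0.5 × 13.66472 × (0.018)² = +0.0022137
ΔP/P ≈ -0.056925 + 0.0022137 = -0.054712 = -5.4712%.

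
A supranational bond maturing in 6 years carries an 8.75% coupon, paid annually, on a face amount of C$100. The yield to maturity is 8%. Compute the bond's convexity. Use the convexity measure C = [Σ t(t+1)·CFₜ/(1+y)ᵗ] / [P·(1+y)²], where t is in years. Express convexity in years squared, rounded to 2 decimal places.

With y = 0.08:
  t   CF        PV=CF/(1+0.08)^t    t·PV        t(t+1)·PV
  1         8.75         8.1019         8.1019          16.2037
  2         8.75         7.5017        15.0034          45.0103
  3         8.75         6.9460        20.8381          83.3524
  4         8.75         6.4315        25.7260         128.6302
  5         8.75         5.9551        29.7755         178.6531
  6       108.75        68.5309       411.1857       2,878.2998
  Σ                    103.4672       510.6306       3,330.1495
P = 103.4672.
Convexity = Σ t(t+1)·PV / [P·(1+y)²] = 3,330.1495 / (103.4672 × 1.166400) = 27.59394.

27.59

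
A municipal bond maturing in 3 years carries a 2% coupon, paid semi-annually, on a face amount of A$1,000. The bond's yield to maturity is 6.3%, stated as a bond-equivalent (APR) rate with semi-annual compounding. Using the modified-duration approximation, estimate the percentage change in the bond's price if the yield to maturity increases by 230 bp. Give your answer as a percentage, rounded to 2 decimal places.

-6.51%

Periodic yield y = 0.0315. Modified duration first:
  t   CF        PV=CF/(1+0.0315)^t    t·PV
  1        10.00         9.6946         9.6946
  2        10.00         9.3986        18.7971
  3        10.00         9.1116        27.3347
  4        10.00         8.8333        35.3332
  5        10.00         8.5636        42.8178
  6     1,010.00       838.5056     5,031.0337
  Σ                    884.1072     5,165.0111
P = 884.1072; D_Mac = 5.84206 half-year periods = 2.92103 yrs; D_mod = 2.92103/(1+0.0315) = 2.83183 yrs.
ΔP/P ≈ -D_mod · Δy = -2.83183 × (+0.023) = -0.065132 = -6.5132%.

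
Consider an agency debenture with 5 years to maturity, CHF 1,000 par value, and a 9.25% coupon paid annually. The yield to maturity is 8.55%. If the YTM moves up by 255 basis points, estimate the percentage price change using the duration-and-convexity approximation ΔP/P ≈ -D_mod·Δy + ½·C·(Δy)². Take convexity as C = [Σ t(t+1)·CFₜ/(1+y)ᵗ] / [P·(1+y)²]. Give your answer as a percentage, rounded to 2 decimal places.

-9.28%

With y = 0.0855:
  t   CF        PV=CF/(1+0.0855)^t    t·PV        t(t+1)·PV
  1        92.50        85.2142        85.2142         170.4284
  2        92.50        78.5022       157.0045         471.0135
  3        92.50        72.3190       216.9569         867.8277
  4        92.50        66.6227       266.4909       1,332.4546
  5     1,092.50       724.8903     3,624.4517      21,746.7099
  Σ                  1,027.5485     4,350.1182      24,588.4340
P = 1,027.5485; D_Mac = 4.23349 yrs; D_mod = 3.90004 yrs; C = 20.30808.
Duration effect: -3.90004 × (+0.0255) = -0.099451
Convexity effect: 0.5 × 20.30808 × (0.0255)² = +0.0066027
ΔP/P ≈ -0.099451 + 0.0066027 = -0.092848 = -9.2848%.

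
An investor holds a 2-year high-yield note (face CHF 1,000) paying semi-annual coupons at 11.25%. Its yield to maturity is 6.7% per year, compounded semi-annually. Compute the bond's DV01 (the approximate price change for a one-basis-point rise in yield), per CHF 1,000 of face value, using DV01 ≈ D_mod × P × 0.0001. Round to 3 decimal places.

CHF 0.194

Periodic yield y = 0.0335.
  t   CF        PV=CF/(1+0.0335)^t    t·PV
  1        56.25        54.4267        54.4267
  2        56.25        52.6625       105.3250
  3        56.25        50.9555       152.8665
  4     1,056.25       925.8162     3,703.2650
  Σ                  1,083.8610     4,015.8832
P = 1,083.8610; D_Mac = 3.70516 half-year periods = 1.85258 yrs; D_mod = 1.79253 yrs.
DV01 ≈ 1.79253 × 1,083.8610 × 0.0001 = 0.194286.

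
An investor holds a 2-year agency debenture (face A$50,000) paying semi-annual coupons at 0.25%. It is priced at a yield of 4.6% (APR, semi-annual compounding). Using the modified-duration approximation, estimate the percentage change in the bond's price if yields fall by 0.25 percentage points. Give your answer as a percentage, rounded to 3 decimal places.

Periodic yield y = 0.023. Modified duration first:
  t   CF        PV=CF/(1+0.023)^t    t·PV
  1        62.50        61.0948        61.0948
  2        62.50        59.7212       119.4425
  3        62.50        58.3785       175.1356
  4    50,062.50    45,709.8713   182,839.4852
  Σ                 45,889.0659   183,195.1581
P = 45,889.0659; D_Mac = 3.99213 half-year periods = 1.99607 yrs; D_mod = 1.99607/(1+0.023) = 1.95119 yrs.
ΔP/P ≈ -D_mod · Δy = -1.95119 × (-0.0025) = +0.004878 = +0.4878%.

+0.488%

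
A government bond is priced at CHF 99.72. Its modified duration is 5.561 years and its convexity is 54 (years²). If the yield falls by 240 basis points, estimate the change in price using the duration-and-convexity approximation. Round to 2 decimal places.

Duration effect: -D_mod·Δy = -5.561 × (-0.024) = +0.133464
Convexity effect: ½·C·(Δy)² = 0.5 × 54 × (-0.024)² = +0.0155520
ΔP/P ≈ +0.133464 + 0.0155520 = +0.149016
ΔP ≈ 99.72 × (+0.149016) = +14.85987552.

+CHF 14.86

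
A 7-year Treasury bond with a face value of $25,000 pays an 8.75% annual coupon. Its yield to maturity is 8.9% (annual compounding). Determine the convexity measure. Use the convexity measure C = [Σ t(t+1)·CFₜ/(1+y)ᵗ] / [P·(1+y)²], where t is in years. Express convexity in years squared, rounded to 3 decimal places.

With y = 0.089:
  t   CF        PV=CF/(1+0.089)^t    t·PV        t(t+1)·PV
  1     2,187.50     2,008.7236     2,008.7236       4,017.4472
  2     2,187.50     1,844.5579     3,689.1159      11,067.3477
  3     2,187.50     1,693.8089     5,081.4268      20,325.7074
  4     2,187.50     1,555.3801     6,221.5205      31,107.6023
  5     2,187.50     1,428.2646     7,141.3228      42,847.9371
  6     2,187.50     1,311.5377     7,869.2263      55,084.5839
  7    27,187.50    14,968.3564   104,778.4950     838,227.9598
  Σ                 24,810.6293   136,789.8309   1,002,678.5854
P = 24,810.6293.
Convexity = Σ t(t+1)·PV / [P·(1+y)²] = 1,002,678.5854 / (24,810.6293 × 1.185921) = 34.07754.

34.078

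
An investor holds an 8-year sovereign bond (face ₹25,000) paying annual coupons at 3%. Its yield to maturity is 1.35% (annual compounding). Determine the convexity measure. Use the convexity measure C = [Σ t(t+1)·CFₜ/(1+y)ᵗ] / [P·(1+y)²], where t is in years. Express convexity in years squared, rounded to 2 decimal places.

61.74

With y = 0.0135:
  t   CF        PV=CF/(1+0.0135)^t    t·PV        t(t+1)·PV
  1       750.00       740.0099       740.0099       1,480.0197
  2       750.00       730.1528     1,460.3056       4,380.9168
  3       750.00       720.4270     2,161.2811       8,645.1245
  4       750.00       710.8308     2,843.3233      14,216.6165
  5       750.00       701.3624     3,506.8122      21,040.8729
  6       750.00       692.0202     4,152.1209      29,064.8466
  7       750.00       682.8023     4,779.6163      38,236.9303
  8    25,750.00    23,130.6166   185,044.9324   1,665,404.3917
  Σ                 28,108.2220   204,688.4017   1,782,469.7190
P = 28,108.2220.
Convexity = Σ t(t+1)·PV / [P·(1+y)²] = 1,782,469.7190 / (28,108.2220 × 1.027182) = 61.73640.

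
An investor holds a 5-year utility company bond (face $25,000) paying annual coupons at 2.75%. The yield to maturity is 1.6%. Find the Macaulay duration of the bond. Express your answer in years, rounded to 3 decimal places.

4.747 years

Periodic yield y = 0.016. Discount each cash flow and weight by its year:
  t   CF        PV=CF/(1+0.016)^t    t·PV
  1       687.50       676.6732       676.6732
  2       687.50       666.0170     1,332.0339
  3       687.50       655.5285     1,966.5855
  4       687.50       645.2052     2,580.8209
  5    25,687.50    23,727.5720   118,637.8599
  Σ                 26,370.9959   125,193.9734
Price P = Σ PV = 26,370.9959.
Macaulay duration = Σ(t·PV) / P = 125,193.9734 / 26,370.9959 = 4.74741 years.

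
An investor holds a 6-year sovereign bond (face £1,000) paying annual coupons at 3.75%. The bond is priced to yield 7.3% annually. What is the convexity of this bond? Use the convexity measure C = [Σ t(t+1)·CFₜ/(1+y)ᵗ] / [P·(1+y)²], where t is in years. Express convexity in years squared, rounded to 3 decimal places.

31.867

With y = 0.073:
  t   CF        PV=CF/(1+0.073)^t    t·PV        t(t+1)·PV
  1        37.50        34.9487        34.9487          69.8975
  2        37.50        32.5711        65.1421         195.4263
  3        37.50        30.3551        91.0654         364.2616
  4        37.50        28.2900       113.1599         565.7993
  5        37.50        26.3653       131.8265         790.9589
  6     1,037.50       679.8135     4,078.8809      28,552.1663
  Σ                    832.3437     4,515.0235      30,538.5098
P = 832.3437.
Convexity = Σ t(t+1)·PV / [P·(1+y)²] = 30,538.5098 / (832.3437 × 1.151329) = 31.86733.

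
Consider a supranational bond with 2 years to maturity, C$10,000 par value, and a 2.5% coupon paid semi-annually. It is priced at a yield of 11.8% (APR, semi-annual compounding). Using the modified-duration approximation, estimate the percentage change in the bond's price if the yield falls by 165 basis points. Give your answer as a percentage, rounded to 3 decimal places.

Periodic yield y = 0.059. Modified duration first:
  t   CF        PV=CF/(1+0.059)^t    t·PV
  1       125.00       118.0359       118.0359
  2       125.00       111.4598       222.9195
  3       125.00       105.2500       315.7500
  4    10,125.00     8,050.2838    32,201.1352
  Σ                  8,385.0295    32,857.8407
P = 8,385.0295; D_Mac = 3.91863 half-year periods = 1.95932 yrs; D_mod = 1.95932/(1+0.059) = 1.85016 yrs.
ΔP/P ≈ -D_mod · Δy = -1.85016 × (-0.0165) = +0.030528 = +3.0528%.

+3.053%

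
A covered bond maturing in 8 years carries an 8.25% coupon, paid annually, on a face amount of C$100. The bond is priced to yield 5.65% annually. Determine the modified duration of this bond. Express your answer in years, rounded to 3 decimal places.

Periodic yield y = 0.0565. First find Macaulay duration:
  t   CF        PV=CF/(1+0.0565)^t    t·PV
  1         8.25         7.8088         7.8088
  2         8.25         7.3912        14.7824
  3         8.25         6.9959        20.9878
  4         8.25         6.6218        26.4872
  5         8.25         6.2677        31.3384
  6         8.25         5.9325        35.5949
  7         8.25         5.6152        39.3066
  8       108.25        69.7384       557.9071
  Σ                    116.3715       734.2132
P = 116.3715; Macaulay duration = 734.2132 / 116.3715 = 6.30922 years.
Modified duration = D_Mac / (1 + y) = 6.30922 / 1.0565 = 5.97181 years.

5.972 years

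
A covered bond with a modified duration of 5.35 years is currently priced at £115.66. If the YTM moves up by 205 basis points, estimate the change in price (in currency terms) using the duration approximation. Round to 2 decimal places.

Duration approximation: ΔP/P ≈ -D_mod · Δy = -5.35 × (+0.0205) = -0.109675.
ΔP ≈ 115.66 × (-0.109675) = -12.6850105.

-£12.69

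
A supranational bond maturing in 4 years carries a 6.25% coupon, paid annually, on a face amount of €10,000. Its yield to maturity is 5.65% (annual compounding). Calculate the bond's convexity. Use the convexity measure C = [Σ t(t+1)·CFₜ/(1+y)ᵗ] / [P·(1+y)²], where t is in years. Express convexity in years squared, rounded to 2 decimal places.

With y = 0.0565:
  t   CF        PV=CF/(1+0.0565)^t    t·PV        t(t+1)·PV
  1       625.00       591.5760       591.5760       1,183.1519
  2       625.00       559.9394     1,119.8788       3,359.6363
  3       625.00       529.9947     1,589.9841       6,359.9362
  4    10,625.00     8,528.0735    34,112.2939     170,561.4694
  Σ                 10,209.5835    37,413.7327     181,464.1938
P = 10,209.5835.
Convexity = Σ t(t+1)·PV / [P·(1+y)²] = 181,464.1938 / (10,209.5835 × 1.116192) = 15.92370.

15.92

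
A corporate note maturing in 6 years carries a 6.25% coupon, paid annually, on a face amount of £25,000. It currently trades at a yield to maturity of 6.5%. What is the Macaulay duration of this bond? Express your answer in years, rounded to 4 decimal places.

5.1782 years

Periodic yield y = 0.065. Discount each cash flow and weight by its year:
  t   CF        PV=CF/(1+0.065)^t    t·PV
  1     1,562.50     1,467.1362     1,467.1362
  2     1,562.50     1,377.5926     2,755.1853
  3     1,562.50     1,293.5142     3,880.5426
  4     1,562.50     1,214.5673     4,858.2693
  5     1,562.50     1,140.4388     5,702.1940
  6    26,562.50    18,204.1875   109,225.1252
  Σ                 24,697.4367   127,888.4526
Price P = Σ PV = 24,697.4367.
Macaulay duration = Σ(t·PV) / P = 127,888.4526 / 24,697.4367 = 5.17821 years.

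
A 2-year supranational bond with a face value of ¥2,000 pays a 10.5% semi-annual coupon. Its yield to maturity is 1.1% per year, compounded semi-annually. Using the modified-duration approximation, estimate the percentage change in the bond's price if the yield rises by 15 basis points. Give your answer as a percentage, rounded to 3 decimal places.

-0.279%

Periodic yield y = 0.0055. Modified duration first:
  t   CF        PV=CF/(1+0.0055)^t    t·PV
  1       105.00       104.4257       104.4257
  2       105.00       103.8545       207.7089
  3       105.00       103.2864       309.8592
  4     2,105.00     2,059.3198     8,237.2793
  Σ                  2,370.8863     8,859.2730
P = 2,370.8863; D_Mac = 3.73669 half-year periods = 1.86835 yrs; D_mod = 1.86835/(1+0.0055) = 1.85813 yrs.
ΔP/P ≈ -D_mod · Δy = -1.85813 × (+0.0015) = -0.002787 = -0.2787%.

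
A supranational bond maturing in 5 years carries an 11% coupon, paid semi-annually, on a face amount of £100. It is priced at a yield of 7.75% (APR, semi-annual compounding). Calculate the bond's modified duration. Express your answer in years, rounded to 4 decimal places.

3.8953 years

Periodic yield y = 0.03875. First find Macaulay duration:
  t   CF        PV=CF/(1+0.03875)^t    t·PV
  1         5.50         5.2948         5.2948
  2         5.50         5.0973        10.1946
  3         5.50         4.9072        14.7215
  4         5.50         4.7241        18.8964
  5         5.50         4.5479        22.7393
  6         5.50         4.3782        26.2693
  7         5.50         4.2149        29.5042
  8         5.50         4.0576        32.4612
  9         5.50         3.9063        35.1565
  10      105.50        72.1343       721.3434
  Σ                    113.2626       916.5812
P = 113.2626; Macaulay duration = 916.5812 / 113.2626 = 8.09253 half-year periods = 4.04627 years.
Modified duration = D_Mac / (1 + y) = 4.04627 / 1.03875 = 3.89532 years.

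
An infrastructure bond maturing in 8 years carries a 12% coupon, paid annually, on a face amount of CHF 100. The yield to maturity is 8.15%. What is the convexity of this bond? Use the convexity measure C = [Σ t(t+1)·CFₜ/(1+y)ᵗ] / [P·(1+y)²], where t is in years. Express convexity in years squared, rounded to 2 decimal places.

With y = 0.0815:
  t   CF        PV=CF/(1+0.0815)^t    t·PV        t(t+1)·PV
  1        12.00        11.0957        11.0957          22.1914
  2        12.00        10.2595        20.5191          61.5573
  3        12.00         9.4864        28.4592         113.8369
  4        12.00         8.7715        35.0861         175.4305
  5        12.00         8.1105        40.5526         243.3156
  6        12.00         7.4993        44.9959         314.9716
  7        12.00         6.9342        48.5393         388.3145
  8       112.00        59.8420       478.7357       4,308.6213
  Σ                    121.9992       707.9837       5,628.2391
P = 121.9992.
Convexity = Σ t(t+1)·PV / [P·(1+y)²] = 5,628.2391 / (121.9992 × 1.169642) = 39.44233.

39.44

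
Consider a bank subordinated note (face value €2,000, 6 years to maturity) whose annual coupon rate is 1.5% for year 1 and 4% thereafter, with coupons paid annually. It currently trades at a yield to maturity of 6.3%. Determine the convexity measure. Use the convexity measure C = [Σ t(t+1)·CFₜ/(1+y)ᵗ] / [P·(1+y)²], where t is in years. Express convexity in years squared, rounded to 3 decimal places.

With y = 0.063:
  t   CF        PV=CF/(1+0.063)^t    t·PV        t(t+1)·PV
  1        30.00        28.2220        28.2220          56.4440
  2        80.00        70.7984       141.5968         424.7904
  3        80.00        66.6024       199.8073         799.2294
  4        80.00        62.6552       250.6207       1,253.1034
  5        80.00        58.9418       294.7092       1,768.2551
  6     2,080.00     1,441.6630     8,649.9779      60,549.8453
  Σ                  1,728.8829     9,564.9339      64,851.6677
P = 1,728.8829.
Convexity = Σ t(t+1)·PV / [P·(1+y)²] = 64,851.6677 / (1,728.8829 × 1.129969) = 33.19625.

33.196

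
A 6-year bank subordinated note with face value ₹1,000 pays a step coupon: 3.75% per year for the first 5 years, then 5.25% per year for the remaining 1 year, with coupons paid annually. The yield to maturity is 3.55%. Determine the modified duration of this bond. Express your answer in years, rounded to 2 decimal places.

Periodic yield y = 0.0355. First find Macaulay duration:
  t   CF        PV=CF/(1+0.0355)^t    t·PV
  1        37.50        36.2144        36.2144
  2        37.50        34.9729        69.9457
  3        37.50        33.7739       101.3216
  4        37.50        32.6160       130.4640
  5        37.50        31.4978       157.4892
  6     1,052.50       853.7319     5,122.3911
  Σ                  1,022.8068     5,617.8261
P = 1,022.8068; Macaulay duration = 5,617.8261 / 1,022.8068 = 5.49256 years.
Modified duration = D_Mac / (1 + y) = 5.49256 / 1.0355 = 5.30426 years.

5.30 years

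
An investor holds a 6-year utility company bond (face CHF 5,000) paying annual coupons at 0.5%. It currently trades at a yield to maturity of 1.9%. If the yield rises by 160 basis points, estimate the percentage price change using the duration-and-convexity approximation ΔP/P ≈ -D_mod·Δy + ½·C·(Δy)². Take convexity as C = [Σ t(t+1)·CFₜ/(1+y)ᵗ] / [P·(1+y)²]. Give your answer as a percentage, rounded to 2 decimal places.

With y = 0.019:
  t   CF        PV=CF/(1+0.019)^t    t·PV        t(t+1)·PV
  1        25.00        24.5339        24.5339          49.0677
  2        25.00        24.0764        48.1528         144.4584
  3        25.00        23.6275        70.8824         283.5298
  4        25.00        23.1869        92.7477         463.7386
  5        25.00        22.7546       113.7730         682.6378
  6     5,025.00     4,488.3939    26,930.3633     188,512.5432
  Σ                  4,606.5732    27,280.4531     190,135.9756
P = 4,606.5732; D_Mac = 5.92207 yrs; D_mod = 5.81165 yrs; C = 39.75008.
Duration effect: -5.81165 × (+0.016) = -0.092986
Convexity effect: 0.5 × 39.75008 × (0.016)² = +0.0050880
ΔP/P ≈ -0.092986 + 0.0050880 = -0.087898 = -8.7898%.

-8.79%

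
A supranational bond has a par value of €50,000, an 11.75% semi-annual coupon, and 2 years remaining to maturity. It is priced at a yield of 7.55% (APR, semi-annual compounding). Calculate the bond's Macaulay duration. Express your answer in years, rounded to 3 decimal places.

Periodic yield y = 0.03775. Discount each cash flow and weight by its period:
  t   CF        PV=CF/(1+0.03775)^t    t·PV
  1     2,937.50     2,830.6432     2,830.6432
  2     2,937.50     2,727.6735     5,455.3471
  3     2,937.50     2,628.4496     7,885.3487
  4    52,937.50    45,644.9210   182,579.6839
  Σ                 53,831.6873   198,751.0229
Price P = Σ PV = 53,831.6873.
Macaulay duration = Σ(t·PV) / P = 198,751.0229 / 53,831.6873 = 3.69208 half-year periods.
In years: 3.69208 / 2 = 1.84604 years.

1.846 years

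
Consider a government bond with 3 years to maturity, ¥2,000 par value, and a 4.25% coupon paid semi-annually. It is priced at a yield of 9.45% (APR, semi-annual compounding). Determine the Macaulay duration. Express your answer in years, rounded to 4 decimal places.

Periodic yield y = 0.04725. Discount each cash flow and weight by its period:
  t   CF        PV=CF/(1+0.04725)^t    t·PV
  1        42.50        40.5825        40.5825
  2        42.50        38.7515        77.5029
  3        42.50        37.0031       111.0092
  4        42.50        35.3336       141.3343
  5        42.50        33.7394       168.6969
  6     2,042.50     1,548.3169     9,289.9013
  Σ                  1,733.7269     9,829.0271
Price P = Σ PV = 1,733.7269.
Macaulay duration = Σ(t·PV) / P = 9,829.0271 / 1,733.7269 = 5.66931 half-year periods.
In years: 5.66931 / 2 = 2.83465 years.

2.8347 years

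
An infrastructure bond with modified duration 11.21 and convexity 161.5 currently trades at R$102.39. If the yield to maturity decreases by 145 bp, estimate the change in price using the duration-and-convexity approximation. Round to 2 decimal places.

+R$18.38

Duration effect: -D_mod·Δy = -11.21 × (-0.0145) = +0.162545
Convexity effect: ½·C·(Δy)² = 0.5 × 161.5 × (-0.0145)² = +0.0169776875
ΔP/P ≈ +0.162545 + 0.0169776875 = +0.1795226875
ΔP ≈ 102.39 × (+0.1795226875) = +18.381327973125.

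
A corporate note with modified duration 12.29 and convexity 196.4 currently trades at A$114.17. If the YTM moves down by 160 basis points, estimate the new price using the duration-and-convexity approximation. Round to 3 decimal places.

A$139.491

Duration effect: -D_mod·Δy = -12.29 × (-0.016) = +0.196640
Convexity effect: ½·C·(Δy)² = 0.5 × 196.4 × (-0.016)² = +0.0251392
ΔP/P ≈ +0.196640 + 0.0251392 = +0.2217792
New price ≈ 114.17 × (1 + 0.2217792) = 139.490531264.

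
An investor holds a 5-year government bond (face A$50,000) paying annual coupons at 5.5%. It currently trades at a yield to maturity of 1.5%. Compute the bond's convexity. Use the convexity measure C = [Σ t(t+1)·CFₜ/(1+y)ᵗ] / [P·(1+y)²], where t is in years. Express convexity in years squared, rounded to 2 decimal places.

With y = 0.015:
  t   CF        PV=CF/(1+0.015)^t    t·PV        t(t+1)·PV
  1     2,750.00     2,709.3596     2,709.3596       5,418.7192
  2     2,750.00     2,669.3198     5,338.6396      16,015.9189
  3     2,750.00     2,629.8717     7,889.6152      31,558.4608
  4     2,750.00     2,591.0066    10,364.0265      51,820.1327
  5    52,750.00    48,965.7322   244,828.6608   1,468,971.9650
  Σ                 59,565.2899   271,130.3018   1,573,785.1965
P = 59,565.2899.
Convexity = Σ t(t+1)·PV / [P·(1+y)²] = 1,573,785.1965 / (59,565.2899 × 1.030225) = 25.64603.

25.65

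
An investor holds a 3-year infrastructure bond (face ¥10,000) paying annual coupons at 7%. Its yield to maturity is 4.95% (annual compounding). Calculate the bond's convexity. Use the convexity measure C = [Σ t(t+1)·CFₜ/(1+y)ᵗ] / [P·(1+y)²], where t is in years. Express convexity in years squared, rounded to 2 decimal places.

9.99

With y = 0.0495:
  t   CF        PV=CF/(1+0.0495)^t    t·PV        t(t+1)·PV
  1       700.00       666.9843       666.9843       1,333.9686
  2       700.00       635.5258     1,271.0515       3,813.1545
  3    10,700.00     9,256.2793    27,768.8378     111,075.3512
  Σ                 10,558.7893    29,706.8736     116,222.4743
P = 10,558.7893.
Convexity = Σ t(t+1)·PV / [P·(1+y)²] = 116,222.4743 / (10,558.7893 × 1.101450) = 9.99335.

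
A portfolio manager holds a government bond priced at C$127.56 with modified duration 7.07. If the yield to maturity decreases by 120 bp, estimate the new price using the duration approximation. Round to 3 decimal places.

Duration approximation: ΔP/P ≈ -D_mod · Δy = -7.07 × (-0.012) = +0.084840.
New price ≈ 127.56 × (1 + 0.084840) = 138.3821904.

C$138.382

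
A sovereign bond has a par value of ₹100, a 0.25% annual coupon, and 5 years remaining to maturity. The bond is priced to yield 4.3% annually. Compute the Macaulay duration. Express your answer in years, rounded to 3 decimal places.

4.972 years

Periodic yield y = 0.043. Discount each cash flow and weight by its year:
  t   CF        PV=CF/(1+0.043)^t    t·PV
  1         0.25         0.2397         0.2397
  2         0.25         0.2298         0.4596
  3         0.25         0.2203         0.6610
  4         0.25         0.2113         0.8450
  5       100.25        81.2200       406.0999
  Σ                     82.1211       408.3052
Price P = Σ PV = 82.1211.
Macaulay duration = Σ(t·PV) / P = 408.3052 / 82.1211 = 4.97199 years.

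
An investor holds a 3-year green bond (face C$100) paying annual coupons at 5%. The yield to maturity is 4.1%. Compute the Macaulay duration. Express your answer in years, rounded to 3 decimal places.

Periodic yield y = 0.041. Discount each cash flow and weight by its year:
  t   CF        PV=CF/(1+0.041)^t    t·PV
  1         5.00         4.8031         4.8031
  2         5.00         4.6139         9.2278
  3       105.00        93.0759       279.2276
  Σ                    102.4928       293.2585
Price P = Σ PV = 102.4928.
Macaulay duration = Σ(t·PV) / P = 293.2585 / 102.4928 = 2.86126 years.

2.861 years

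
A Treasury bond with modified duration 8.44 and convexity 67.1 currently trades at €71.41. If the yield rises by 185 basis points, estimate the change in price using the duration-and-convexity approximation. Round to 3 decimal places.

Duration effect: -D_mod·Δy = -8.44 × (+0.0185) = -0.156140
Convexity effect: ½·C·(Δy)² = 0.5 × 67.1 × (0.0185)² = +0.0114824875
ΔP/P ≈ -0.156140 + 0.0114824875 = -0.1446575125
ΔP ≈ 71.41 × (-0.1446575125) = -10.329992967625.

-€10.330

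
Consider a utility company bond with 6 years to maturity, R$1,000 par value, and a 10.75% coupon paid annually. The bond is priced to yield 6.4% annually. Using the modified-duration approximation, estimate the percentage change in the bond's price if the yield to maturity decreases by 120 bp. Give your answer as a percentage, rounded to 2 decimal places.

+5.46%

Periodic yield y = 0.064. Modified duration first:
  t   CF        PV=CF/(1+0.064)^t    t·PV
  1       107.50       101.0338       101.0338
  2       107.50        94.9566       189.9132
  3       107.50        89.2449       267.7348
  4       107.50        83.8768       335.5073
  5       107.50        78.8316       394.1580
  6     1,107.50       763.2977     4,579.7863
  Σ                  1,211.2415     5,868.1335
P = 1,211.2415; D_Mac = 4.84473 yrs; D_mod = 4.84473/(1+0.064) = 4.55331 yrs.
ΔP/P ≈ -D_mod · Δy = -4.55331 × (-0.012) = +0.054640 = +5.4640%.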